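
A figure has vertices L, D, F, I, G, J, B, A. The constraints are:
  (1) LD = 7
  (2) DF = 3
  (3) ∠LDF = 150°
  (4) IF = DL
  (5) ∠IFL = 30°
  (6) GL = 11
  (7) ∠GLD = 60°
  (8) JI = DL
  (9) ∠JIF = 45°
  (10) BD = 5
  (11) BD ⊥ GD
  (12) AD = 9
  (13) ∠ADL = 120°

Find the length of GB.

Step 1: By the law of cosines on triangle GLD: GD² = 11² + 7² − 2·11·7·cos(60°) = 93, so GD = √93.
Step 2: By the law of cosines on triangle GDB: GB² = √93² + 5² − 2·√93·5·cos(90°) = 118, so GB = √118.

Therefore, the length of GB = √118.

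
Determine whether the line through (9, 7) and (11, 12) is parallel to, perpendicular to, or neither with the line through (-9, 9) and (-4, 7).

Slope of line 1: m1 = (12 - 7)/(11 - 9) = 5/2 = 5/2
Slope of line 2: m2 = (7 - 9)/(-4 - -9) = -2/5 = -2/5
Two lines are perpendicular when the product of their slopes is -1 (negative reciprocals).
m1 * m2 = (5/2) * (-2/5) = -1, confirming perpendicularity.

Perpendicular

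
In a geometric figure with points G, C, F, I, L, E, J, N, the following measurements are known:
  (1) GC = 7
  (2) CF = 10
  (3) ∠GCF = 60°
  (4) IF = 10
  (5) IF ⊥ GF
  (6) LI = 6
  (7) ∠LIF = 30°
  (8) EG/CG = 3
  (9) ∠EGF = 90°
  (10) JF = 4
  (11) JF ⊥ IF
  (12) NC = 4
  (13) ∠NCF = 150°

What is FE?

From the given relations: EG = 3·CG = 3·7 = 21.
Step 1: By the law of cosines on triangle FCG: FG² = 10² + 7² − 2·10·7·cos(60°) = 79, so FG = √79.
Step 2: By the law of cosines on triangle FGE: FE² = √79² + 21² − 2·√79·21·cos(90°) = 520, so FE = 2·√130.

Therefore, the length of FE = 2·√130.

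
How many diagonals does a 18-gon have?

Total line segments between 18 vertices = C(18,2) = 153.
Subtract the 18 sides: 153 - 18 = 135 diagonals.

135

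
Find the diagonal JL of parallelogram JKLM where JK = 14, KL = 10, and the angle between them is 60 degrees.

Law of cosines: d^2 = 14^2 + 10^2 - 2(14)(10)cos(60°) = 156, so d = 2*sqrt(39).

2*sqrt(39)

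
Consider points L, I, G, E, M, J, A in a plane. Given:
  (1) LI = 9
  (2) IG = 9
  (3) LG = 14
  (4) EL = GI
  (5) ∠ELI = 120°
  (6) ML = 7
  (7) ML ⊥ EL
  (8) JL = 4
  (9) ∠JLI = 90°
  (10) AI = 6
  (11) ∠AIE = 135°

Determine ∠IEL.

From the given relations: EL = GI = 9.
Step 1: By the law of cosines on triangle ELI: EI² = 9² + 9² − 2·9·9·cos(120°) = 243, so EI = 9·√3.
Step 2: By the inverse law of cosines on triangle IEL: cos(∠IEL) = ((9·√3)² + 9² − 9²) / (2·9·√3·9) = 243/280.59 = 0.866, so ∠IEL = 30°.

Therefore, the measure of angle ∠IEL = 30°.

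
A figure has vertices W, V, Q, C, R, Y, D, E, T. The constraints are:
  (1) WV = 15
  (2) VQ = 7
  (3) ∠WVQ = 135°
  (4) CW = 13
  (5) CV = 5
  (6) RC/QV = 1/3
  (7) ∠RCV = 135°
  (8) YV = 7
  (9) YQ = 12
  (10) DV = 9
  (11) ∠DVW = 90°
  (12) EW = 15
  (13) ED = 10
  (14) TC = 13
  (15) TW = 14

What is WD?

Step 1: By the law of cosines on triangle WVD: WD² = 15² + 9² − 2·15·9·cos(90°) = 306, so WD = 3·√34.

Therefore, the length of WD = 3·√34.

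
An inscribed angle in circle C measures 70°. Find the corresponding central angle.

Central angle = 2 × 70° = 140° (inscribed angle theorem).

140°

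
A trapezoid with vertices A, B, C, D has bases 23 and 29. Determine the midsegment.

The midsegment of a trapezoid = (base1 + base2) / 2
midsegment = (23 + 29) / 2
midsegment = 52 / 2
midsegment = 26

26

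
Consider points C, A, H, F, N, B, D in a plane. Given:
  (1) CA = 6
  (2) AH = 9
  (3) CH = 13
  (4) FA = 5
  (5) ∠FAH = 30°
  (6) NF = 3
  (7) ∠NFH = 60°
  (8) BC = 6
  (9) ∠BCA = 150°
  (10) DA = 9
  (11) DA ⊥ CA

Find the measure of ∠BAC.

Step 1: By the law of cosines on triangle ACB: AB² = 6² + 6² − 2·6·6·cos(150°) = 134.35, so AB ≈ 11.59.
Step 2: By the inverse law of cosines on triangle BAC: cos(∠BAC) = (11.59² + 6² − 6²) / (2·11.59·6) = 134.35/139.09 = 0.9659, so ∠BAC = 15°.

Therefore, the measure of angle ∠BAC = 15°.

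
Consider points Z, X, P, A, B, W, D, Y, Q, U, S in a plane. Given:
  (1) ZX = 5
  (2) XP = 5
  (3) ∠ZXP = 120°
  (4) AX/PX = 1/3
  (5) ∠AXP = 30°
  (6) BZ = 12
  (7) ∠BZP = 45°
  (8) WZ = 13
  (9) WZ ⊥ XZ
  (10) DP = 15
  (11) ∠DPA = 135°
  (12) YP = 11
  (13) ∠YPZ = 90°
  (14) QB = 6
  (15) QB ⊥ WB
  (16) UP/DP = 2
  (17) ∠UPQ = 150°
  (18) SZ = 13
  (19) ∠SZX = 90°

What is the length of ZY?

Step 1: By the law of cosines on triangle ZXP: ZP² = 5² + 5² − 2·5·5·cos(120°) = 75, so ZP = 5·√3.
Step 2: By the law of cosines on triangle ZPY: ZY² = (5·√3)² + 11² − 2·5·√3·11·cos(90°) = 196, so ZY = 14.

Therefore, the length of ZY = 14.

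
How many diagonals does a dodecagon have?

Total line segments between 12 vertices = C(12,2) = 66.
Subtract the 12 sides: 66 - 12 = 54 diagonals.

54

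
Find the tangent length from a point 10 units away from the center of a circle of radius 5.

tangent = √(d² - r²) = √(10² - 5²) = √(100 - 25) = √75 = 5*sqrt(3)

5*sqrt(3)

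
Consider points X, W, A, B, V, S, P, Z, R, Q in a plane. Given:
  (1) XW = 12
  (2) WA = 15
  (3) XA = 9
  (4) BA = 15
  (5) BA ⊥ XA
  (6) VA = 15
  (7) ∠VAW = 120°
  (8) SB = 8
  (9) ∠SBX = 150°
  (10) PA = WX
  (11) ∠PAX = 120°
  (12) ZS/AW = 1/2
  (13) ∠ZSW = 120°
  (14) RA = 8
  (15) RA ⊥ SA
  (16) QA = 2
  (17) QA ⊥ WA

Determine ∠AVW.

Step 1: By the law of cosines on triangle VAW: VW² = 15² + 15² − 2·15·15·cos(120°) = 675, so VW = 15·√3.
Step 2: By the inverse law of cosines on triangle AVW: cos(∠AVW) = (15² + (15·√3)² − 15²) / (2·15·15·√3) = 675/779.42 = 0.866, so ∠AVW = 30°.

Therefore, the measure of angle ∠AVW = 30°.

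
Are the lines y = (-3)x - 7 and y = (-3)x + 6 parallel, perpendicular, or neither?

Slope of line 1: m1 = -3
Slope of line 2: m2 = -3
Since m1 = m2 = -3, the lines are parallel.

Parallel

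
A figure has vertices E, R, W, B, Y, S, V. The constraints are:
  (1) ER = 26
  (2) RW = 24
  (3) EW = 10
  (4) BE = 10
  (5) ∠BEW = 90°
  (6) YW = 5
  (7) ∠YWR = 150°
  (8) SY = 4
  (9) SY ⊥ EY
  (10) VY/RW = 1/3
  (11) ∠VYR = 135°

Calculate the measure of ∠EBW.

Step 1: By the law of cosines on triangle BEW: BW² = 10² + 10² − 2·10·10·cos(90°) = 200, so BW = 10·√2.
Step 2: By the inverse law of cosines on triangle EBW: cos(∠EBW) = (10² + (10·√2)² − 10²) / (2·10·10·√2) = 200/282.84 = 0.7071, so ∠EBW = 45°.

Therefore, the measure of angle ∠EBW = 45°.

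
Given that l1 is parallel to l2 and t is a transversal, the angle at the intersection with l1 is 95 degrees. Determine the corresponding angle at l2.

Corresponding angles are equal: 95 degrees.

95 degrees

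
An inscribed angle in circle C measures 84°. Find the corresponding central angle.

The inscribed angle theorem states that a central angle is always twice any inscribed angle that subtends the same arc.
Since the inscribed angle is 84°, the central angle = 2 × 84° = 168°.

168°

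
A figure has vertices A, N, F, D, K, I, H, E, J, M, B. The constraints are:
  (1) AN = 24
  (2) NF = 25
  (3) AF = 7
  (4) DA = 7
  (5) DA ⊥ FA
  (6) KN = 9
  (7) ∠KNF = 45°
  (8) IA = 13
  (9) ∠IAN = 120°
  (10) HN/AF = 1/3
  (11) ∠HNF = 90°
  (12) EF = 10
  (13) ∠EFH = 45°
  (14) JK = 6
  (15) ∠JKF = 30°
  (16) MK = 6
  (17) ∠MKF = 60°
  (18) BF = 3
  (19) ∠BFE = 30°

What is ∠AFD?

Step 1: By the law of cosines on triangle FAD: FD² = 7² + 7² − 2·7·7·cos(90°) = 98, so FD = 7·√2.
Step 2: By the inverse law of cosines on triangle AFD: cos(∠AFD) = (7² + (7·√2)² − 7²) / (2·7·7·√2) = 98/138.59 = 0.7071, so ∠AFD = 45°.

Therefore, the measure of angle ∠AFD = 45°.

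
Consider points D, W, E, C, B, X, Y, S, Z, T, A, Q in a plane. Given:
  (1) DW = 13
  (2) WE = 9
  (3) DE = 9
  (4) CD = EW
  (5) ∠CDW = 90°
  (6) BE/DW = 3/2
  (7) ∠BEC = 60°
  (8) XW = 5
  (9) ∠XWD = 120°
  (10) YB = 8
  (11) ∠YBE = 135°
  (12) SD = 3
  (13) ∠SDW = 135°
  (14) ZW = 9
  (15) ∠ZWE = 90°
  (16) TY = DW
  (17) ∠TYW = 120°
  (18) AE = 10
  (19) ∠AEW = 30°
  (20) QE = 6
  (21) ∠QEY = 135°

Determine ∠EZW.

Step 1: By the law of cosines on triangle ZWE: ZE² = 9² + 9² − 2·9·9·cos(90°) = 162, so ZE = 9·√2.
Step 2: By the inverse law of cosines on triangle EZW: cos(∠EZW) = ((9·√2)² + 9² − 9²) / (2·9·√2·9) = 162/229.1 = 0.7071, so ∠EZW = 45°.

Therefore, the measure of angle ∠EZW = 45°.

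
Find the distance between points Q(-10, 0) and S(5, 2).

d = sqrt((5 - -10)^2 + (2 - 0)^2)
d = sqrt(15^2 + 2^2)
d = sqrt(225 + 4)
d = sqrt(229)

sqrt(229)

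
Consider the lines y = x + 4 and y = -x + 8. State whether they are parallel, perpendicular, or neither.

Slope of line 1: m1 = 1
Slope of line 2: m2 = -1
m1 * m2 = (1) * (-1) = -1 = -1, so the lines are perpendicular.

Perpendicular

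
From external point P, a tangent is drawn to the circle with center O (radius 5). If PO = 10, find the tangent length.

The tangent, radius, and line from the external point to the center form a right triangle.
The right angle is where the tangent meets the radius.
By the Pythagorean theorem: tangent² + 5² = 10²
tangent² = 100 - 25 = 75
tangent = 5*sqrt(3)

5*sqrt(3)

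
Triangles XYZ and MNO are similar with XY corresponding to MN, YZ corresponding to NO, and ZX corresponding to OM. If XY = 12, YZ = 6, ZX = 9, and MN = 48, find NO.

Similar triangles have proportional sides. Setting up the proportion:
MN / XY = NO / YZ
48 / 12 = NO / 6
NO = 6 * 48 / 12 = 24.

24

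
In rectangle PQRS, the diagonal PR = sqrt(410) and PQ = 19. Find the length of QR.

b = sqrt(d^2 - a^2) = sqrt(410 - 361) = sqrt(49) = 7

7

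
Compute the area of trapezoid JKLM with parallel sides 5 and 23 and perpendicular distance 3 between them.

Area = (5 + 23) * 3 / 2 = 84 / 2 = 42

42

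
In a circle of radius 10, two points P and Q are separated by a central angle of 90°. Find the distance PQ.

Drop a perpendicular from the center to the chord, bisecting both the chord and the central angle.
Each half-chord = r sin(θ/2) = 10 sin(45°).
The full chord = 2 × 10 × sin(45°) = 10*sqrt(2).

10*sqrt(2)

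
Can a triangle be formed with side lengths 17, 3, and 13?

Check the triangle inequality: 3 + 13 = 16 ≤ 17.
Since the sum of two sides does not exceed the third, no triangle can be formed.

No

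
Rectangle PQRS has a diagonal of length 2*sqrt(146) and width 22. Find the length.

The diagonal of a rectangle forms a right triangle with the two sides.
Rearranging the Pythagorean theorem: missing side = sqrt(d^2 - known^2).
= sqrt(584 - 484) = sqrt(100) = 10.

10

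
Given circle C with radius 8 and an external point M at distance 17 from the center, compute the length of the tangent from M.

The tangent, radius, and line from the external point to the center form a right triangle.
The right angle is where the tangent meets the radius.
By the Pythagorean theorem: tangent² + 8² = 17²
tangent² = 289 - 64 = 225
tangent = 15

15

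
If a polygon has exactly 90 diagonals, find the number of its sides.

Using d = n(n - 3)/2, we solve 90 = n(n - 3)/2.
So n(n - 3) = 180.
Testing n = 15: 15 * 12 = 180 = 180. Correct.
The polygon has 15 sides.

15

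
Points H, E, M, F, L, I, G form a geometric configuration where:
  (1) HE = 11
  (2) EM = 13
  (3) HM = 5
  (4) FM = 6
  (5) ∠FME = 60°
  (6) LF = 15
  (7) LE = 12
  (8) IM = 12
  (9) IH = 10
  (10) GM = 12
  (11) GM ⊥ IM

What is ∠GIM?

Step 1: By the law of cosines on triangle IMG: IG² = 12² + 12² − 2·12·12·cos(90°) = 288, so IG = 12·√2.
Step 2: By the inverse law of cosines on triangle GIM: cos(∠GIM) = ((12·√2)² + 12² − 12²) / (2·12·√2·12) = 288/407.29 = 0.7071, so ∠GIM = 45°.

Therefore, the measure of angle ∠GIM = 45°.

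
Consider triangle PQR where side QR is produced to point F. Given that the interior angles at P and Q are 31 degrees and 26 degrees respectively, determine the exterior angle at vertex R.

The interior angle at R is 180 - 31 - 26 = 123 degrees.
The exterior angle and interior angle at R are supplementary:
Exterior angle = 180 - 123 = 57 degrees.

57 degrees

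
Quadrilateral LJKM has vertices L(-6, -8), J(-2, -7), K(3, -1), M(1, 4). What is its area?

Using the Shoelace formula for a quadrilateral (vertices in order):
Area = (1/2)|sum of (x_i * y_(i+1) - x_(i+1) * y_i)|
Terms: (-6*-7 - -2*-8) = 26, (-2*-1 - 3*-7) = 23, (3*4 - 1*-1) = 13, (1*-8 - -6*4) = 16
Sum = 78
Area = (1/2)(78) = 39

39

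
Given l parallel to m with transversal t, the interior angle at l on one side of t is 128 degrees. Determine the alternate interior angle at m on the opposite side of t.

Alternate interior angles are equal: 128 degrees.

128 degrees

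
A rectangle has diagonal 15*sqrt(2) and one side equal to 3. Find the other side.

The diagonal of a rectangle forms a right triangle with the two sides.
Rearranging the Pythagorean theorem: missing side = sqrt(d^2 - known^2).
= sqrt(450 - 9) = sqrt(441) = 21.

21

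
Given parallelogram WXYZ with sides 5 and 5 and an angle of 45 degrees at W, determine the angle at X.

Opposite sides of a parallelogram are parallel, so consecutive angles form co-interior angles on a transversal.
Co-interior angles sum to 180°, giving angle X = 180 - 45 = 135 degrees.

135 degrees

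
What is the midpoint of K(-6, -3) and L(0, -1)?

M = ((x₁ + x₂)/2, (y₁ + y₂)/2)
= ((-6 + 0)/2, (-3 + -1)/2)
= (-6/2, -4/2) = (-3, -2)

(-3, -2)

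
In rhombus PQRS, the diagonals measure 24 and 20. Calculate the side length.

The diagonals of a rhombus bisect each other at right angles.
Half-diagonals: 24/2 = 12 and 20/2 = 10
side = sqrt(12^2 + 10^2)
side = sqrt(144 + 100)
side = sqrt(244) = 2*sqrt(61)

2*sqrt(61)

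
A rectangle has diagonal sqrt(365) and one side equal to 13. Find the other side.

b = sqrt(d^2 - a^2) = sqrt(365 - 169) = sqrt(196) = 14

14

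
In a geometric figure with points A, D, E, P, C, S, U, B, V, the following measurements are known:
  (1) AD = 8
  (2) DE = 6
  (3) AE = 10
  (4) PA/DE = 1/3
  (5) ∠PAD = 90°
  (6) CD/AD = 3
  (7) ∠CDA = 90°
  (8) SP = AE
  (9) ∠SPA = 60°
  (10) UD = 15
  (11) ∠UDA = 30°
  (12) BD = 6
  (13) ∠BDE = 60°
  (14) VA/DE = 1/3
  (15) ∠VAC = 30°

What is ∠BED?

Step 1: By the law of cosines on triangle EDB: EB² = 6² + 6² − 2·6·6·cos(60°) = 36, so EB = 6.
Step 2: By the inverse law of cosines on triangle BED: cos(∠BED) = (6² + 6² − 6²) / (2·6·6) = 36/72 = 0.5, so ∠BED = 60°.

Therefore, the measure of angle ∠BED = 60°.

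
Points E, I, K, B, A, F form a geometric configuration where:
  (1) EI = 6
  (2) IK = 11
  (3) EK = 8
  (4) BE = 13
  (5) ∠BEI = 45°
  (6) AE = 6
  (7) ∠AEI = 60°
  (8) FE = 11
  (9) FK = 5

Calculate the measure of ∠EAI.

Step 1: By the law of cosines on triangle AEI: AI² = 6² + 6² − 2·6·6·cos(60°) = 36, so AI = 6.
Step 2: By the inverse law of cosines on triangle EAI: cos(∠EAI) = (6² + 6² − 6²) / (2·6·6) = 36/72 = 0.5, so ∠EAI = 60°.

Therefore, the measure of angle ∠EAI = 60°.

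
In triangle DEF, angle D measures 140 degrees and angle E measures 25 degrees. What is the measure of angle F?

angle F = 180 - 140 - 25 = 15 degrees.

15 degrees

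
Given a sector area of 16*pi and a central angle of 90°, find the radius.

The sector covers 90°/360° = 1/4 of the full circle.
Full circle area = 16*pi / 1/4 = 64*pi.
Since full area = πr², we get r² = 64*pi/π = 64, so r = 8.

8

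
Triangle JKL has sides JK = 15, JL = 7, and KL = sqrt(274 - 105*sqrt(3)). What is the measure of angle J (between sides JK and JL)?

cos(J) = (15² + 7² - (sqrt(274 - 105*sqrt(3)))²) / (2 × 15 × 7) = sqrt(3)/2, so J = arccos(sqrt(3)/2) = 30°.

30°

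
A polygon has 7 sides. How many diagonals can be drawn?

Total line segments between 7 vertices = C(7,2) = 21.
Subtract the 7 sides: 21 - 7 = 14 diagonals.

14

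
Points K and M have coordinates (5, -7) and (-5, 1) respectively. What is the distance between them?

d = sqrt((-10)^2 + (8)^2) = sqrt(164) = 2*sqrt(41)

2*sqrt(41)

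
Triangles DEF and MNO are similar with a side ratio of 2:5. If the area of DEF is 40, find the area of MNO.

The ratio of areas of similar triangles = (side ratio)^2.
Side ratio = 2:5, so area ratio = 4:25.
Area of MNO / Area of DEF = 25/4
Area of MNO = 40 * 25/4 = 250

250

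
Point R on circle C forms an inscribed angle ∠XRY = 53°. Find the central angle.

The inscribed angle theorem states that a central angle is always twice any inscribed angle that subtends the same arc.
Since the inscribed angle is 53°, the central angle = 2 × 53° = 106°.

106°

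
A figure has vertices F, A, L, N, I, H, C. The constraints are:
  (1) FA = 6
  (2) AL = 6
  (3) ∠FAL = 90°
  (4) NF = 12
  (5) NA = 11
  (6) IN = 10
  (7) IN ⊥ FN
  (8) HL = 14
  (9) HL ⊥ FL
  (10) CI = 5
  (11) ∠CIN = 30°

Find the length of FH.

Step 1: By the law of cosines on triangle LAF: LF² = 6² + 6² − 2·6·6·cos(90°) = 72, so LF = 6·√2.
Step 2: By the law of cosines on triangle FLH: FH² = (6·√2)² + 14² − 2·6·√2·14·cos(90°) = 268, so FH = 2·√67.

Therefore, the length of FH = 2·√67.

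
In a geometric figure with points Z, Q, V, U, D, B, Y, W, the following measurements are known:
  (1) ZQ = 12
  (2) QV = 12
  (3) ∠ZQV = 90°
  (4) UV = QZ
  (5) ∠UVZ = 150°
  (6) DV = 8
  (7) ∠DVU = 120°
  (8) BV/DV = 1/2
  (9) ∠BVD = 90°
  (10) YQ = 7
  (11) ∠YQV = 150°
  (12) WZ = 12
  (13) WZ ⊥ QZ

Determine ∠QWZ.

Step 1: By the law of cosines on triangle WZQ: WQ² = 12² + 12² − 2·12·12·cos(90°) = 288, so WQ = 12·√2.
Step 2: By the inverse law of cosines on triangle QWZ: cos(∠QWZ) = ((12·√2)² + 12² − 12²) / (2·12·√2·12) = 288/407.29 = 0.7071, so ∠QWZ = 45°.

Therefore, the measure of angle ∠QWZ = 45°.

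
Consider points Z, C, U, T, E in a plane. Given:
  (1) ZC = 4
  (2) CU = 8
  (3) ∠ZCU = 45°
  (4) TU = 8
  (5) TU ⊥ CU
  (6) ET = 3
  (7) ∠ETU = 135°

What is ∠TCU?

Step 1: By the law of cosines on triangle CUT: CT² = 8² + 8² − 2·8·8·cos(90°) = 128, so CT = 8·√2.
Step 2: By the inverse law of cosines on triangle TCU: cos(∠TCU) = ((8·√2)² + 8² − 8²) / (2·8·√2·8) = 128/181.02 = 0.7071, so ∠TCU = 45°.

Therefore, the measure of angle ∠TCU = 45°.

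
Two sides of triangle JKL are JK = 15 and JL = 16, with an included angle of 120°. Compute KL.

When two sides and the included angle are known, the law of cosines gives the third side.
c^2 = a^2 + b^2 - 2ab cos(C) generalizes the Pythagorean theorem to non-right triangles.
Here: KL^2 = 225 + 256 - 480*(-1/2) = 721
KL = sqrt(721)

sqrt(721)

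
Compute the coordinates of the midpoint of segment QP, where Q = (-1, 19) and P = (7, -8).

The midpoint is the point halfway along the segment.
Move half the horizontal distance: -1 + (7 - -1)/2 = -1 + 8/2 = 3
Move half the vertical distance: 19 + (-8 - 19)/2 = 19 + -27/2 = 11/2
Midpoint = (3, 11/2)

(3, 11/2)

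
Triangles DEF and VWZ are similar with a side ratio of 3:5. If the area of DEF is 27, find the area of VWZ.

For similar figures, the area ratio equals the square of the side ratio.
Side ratio (DEF to VWZ) = 3:5, so area ratio = 3^2:5^2 = 9:25.
If the area of DEF is 27, then the area of VWZ = 27 * (25/9) = 75.

75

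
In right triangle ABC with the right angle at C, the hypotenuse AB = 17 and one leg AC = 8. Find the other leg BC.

BC = sqrt(17^2 - 8^2) = sqrt(225) = 15

15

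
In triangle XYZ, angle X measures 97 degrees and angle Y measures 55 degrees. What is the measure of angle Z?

By the triangle angle sum property, the three interior angles of any triangle add up to 180°.
We know angle X = 97° and angle Y = 55°, so their sum is 152°.
Therefore angle Z = 180° - 152° = 28°.

28 degrees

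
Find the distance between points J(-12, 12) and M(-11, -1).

d = sqrt((-11 - -12)^2 + (-1 - 12)^2)
d = sqrt(1^2 + -13^2)
d = sqrt(1 + 169)
d = sqrt(170)

sqrt(170)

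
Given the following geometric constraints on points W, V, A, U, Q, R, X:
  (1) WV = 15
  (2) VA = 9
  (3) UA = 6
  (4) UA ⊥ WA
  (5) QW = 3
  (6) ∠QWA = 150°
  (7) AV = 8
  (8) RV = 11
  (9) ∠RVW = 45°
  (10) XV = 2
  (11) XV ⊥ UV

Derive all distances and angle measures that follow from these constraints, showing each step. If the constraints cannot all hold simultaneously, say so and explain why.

These constraints are not satisfiable: (2) VA = 9 and (7) AV = 8 assign two different lengths to the same segment. No planar figure meets all of them, so nothing further can be derived.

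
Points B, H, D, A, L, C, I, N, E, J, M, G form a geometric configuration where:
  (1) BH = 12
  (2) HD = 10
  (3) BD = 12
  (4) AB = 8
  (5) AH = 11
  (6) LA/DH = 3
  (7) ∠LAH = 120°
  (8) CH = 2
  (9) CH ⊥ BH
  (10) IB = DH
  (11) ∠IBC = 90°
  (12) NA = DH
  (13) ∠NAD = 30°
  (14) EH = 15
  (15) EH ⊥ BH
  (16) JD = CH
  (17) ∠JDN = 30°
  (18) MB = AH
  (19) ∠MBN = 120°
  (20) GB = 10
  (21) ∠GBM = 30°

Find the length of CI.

From the given relations: IB = DH = 10.
Step 1: By the law of cosines on triangle BHC: BC² = 12² + 2² − 2·12·2·cos(90°) = 148, so BC = 2·√37.
Step 2: By the law of cosines on triangle CBI: CI² = (2·√37)² + 10² − 2·2·√37·10·cos(90°) = 248, so CI = 2·√62.

Therefore, the length of CI = 2·√62.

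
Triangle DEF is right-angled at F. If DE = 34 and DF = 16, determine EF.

EF = sqrt(34^2 - 16^2) = sqrt(900) = 30

30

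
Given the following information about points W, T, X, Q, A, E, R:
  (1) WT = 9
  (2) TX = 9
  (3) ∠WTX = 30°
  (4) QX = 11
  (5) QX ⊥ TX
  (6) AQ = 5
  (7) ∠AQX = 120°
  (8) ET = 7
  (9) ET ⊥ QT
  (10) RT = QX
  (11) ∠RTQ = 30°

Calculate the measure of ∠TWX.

Step 1: By the law of cosines on triangle WTX: WX² = 9² + 9² − 2·9·9·cos(30°) = 21.7, so WX ≈ 4.66.
Step 2: By the inverse law of cosines on triangle TWX: cos(∠TWX) = (9² + 4.66² − 9²) / (2·9·4.66) = 21.7/83.86 = 0.2588, so ∠TWX = 75°.

Therefore, the measure of angle ∠TWX = 75°.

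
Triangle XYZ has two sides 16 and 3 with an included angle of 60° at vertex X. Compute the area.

Area = (1/2) * XY * XZ * sin(X)
Area = (1/2) * 16 * 3 * sin(60°)
Area = (1/2) * 16 * 3 * sqrt(3)/2
Area = 12*sqrt(3)

12*sqrt(3)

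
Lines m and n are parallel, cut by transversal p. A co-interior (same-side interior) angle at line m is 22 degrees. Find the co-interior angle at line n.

Co-interior angles sum to 180: 180 - 22 = 158 degrees.

158 degrees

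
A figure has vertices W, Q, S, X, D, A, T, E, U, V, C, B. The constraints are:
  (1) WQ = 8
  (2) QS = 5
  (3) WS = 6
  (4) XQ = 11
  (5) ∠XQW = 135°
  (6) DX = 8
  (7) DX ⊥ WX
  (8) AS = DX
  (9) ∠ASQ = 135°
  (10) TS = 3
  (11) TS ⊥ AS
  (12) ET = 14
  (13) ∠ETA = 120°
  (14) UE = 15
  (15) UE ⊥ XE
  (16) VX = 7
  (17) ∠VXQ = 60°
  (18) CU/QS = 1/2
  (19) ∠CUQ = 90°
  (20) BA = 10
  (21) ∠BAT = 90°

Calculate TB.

From the given relations: AS = DX = 8.
Step 1: By the law of cosines on triangle AST: AT² = 8² + 3² − 2·8·3·cos(90°) = 73, so AT = √73.
Step 2: By the law of cosines on triangle TAB: TB² = √73² + 10² − 2·√73·10·cos(90°) = 173, so TB = √173.

Therefore, the length of TB = √173.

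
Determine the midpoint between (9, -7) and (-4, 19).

The midpoint is the point halfway along the segment.
Move half the horizontal distance: 9 + (-4 - 9)/2 = 9 + -13/2 = 5/2
Move half the vertical distance: -7 + (19 - -7)/2 = -7 + 26/2 = 6
Midpoint = (5/2, 6)

(5/2, 6)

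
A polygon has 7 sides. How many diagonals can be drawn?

The number of diagonals in an n-gon is n(n - 3)/2.
For n = 7: 7(7 - 3)/2 = 7 × 4 / 2 = 14.

14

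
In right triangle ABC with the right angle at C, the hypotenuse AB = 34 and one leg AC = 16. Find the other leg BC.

BC = sqrt(34^2 - 16^2) = sqrt(900) = 30

30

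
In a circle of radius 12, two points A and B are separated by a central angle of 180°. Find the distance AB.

Chord = 2(12) sin(90°) = 24

24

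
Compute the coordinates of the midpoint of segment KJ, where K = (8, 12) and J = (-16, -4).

M = ((x₁ + x₂)/2, (y₁ + y₂)/2)
= ((8 + -16)/2, (12 + -4)/2)
= (-8/2, 8/2) = (-4, 4)

(-4, 4)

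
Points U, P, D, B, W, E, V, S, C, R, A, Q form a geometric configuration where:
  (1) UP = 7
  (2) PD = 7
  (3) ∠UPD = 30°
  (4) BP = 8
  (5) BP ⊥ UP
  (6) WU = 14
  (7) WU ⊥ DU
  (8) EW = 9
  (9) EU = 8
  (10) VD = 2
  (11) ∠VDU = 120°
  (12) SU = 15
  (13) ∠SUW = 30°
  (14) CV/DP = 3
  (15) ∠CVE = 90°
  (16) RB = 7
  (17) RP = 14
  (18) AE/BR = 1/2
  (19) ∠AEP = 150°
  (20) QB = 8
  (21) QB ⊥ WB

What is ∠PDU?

Step 1: By the law of cosines on triangle DPU: DU² = 7² + 7² − 2·7·7·cos(30°) = 13.13, so DU ≈ 3.62.
Step 2: By the inverse law of cosines on triangle PDU: cos(∠PDU) = (7² + 3.62² − 7²) / (2·7·3.62) = 13.13/50.73 = 0.2588, so ∠PDU = 75°.

Therefore, the measure of angle ∠PDU = 75°.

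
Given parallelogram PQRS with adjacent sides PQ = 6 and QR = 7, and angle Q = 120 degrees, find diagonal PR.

The diagonal of a parallelogram can be found by treating two adjacent sides and the diagonal as a triangle.
Applying the law of cosines with sides 6, 7 and included angle 120°:
d^2 = 36 + 49 - 84*cos(120°) = 127
d = sqrt(127)

sqrt(127)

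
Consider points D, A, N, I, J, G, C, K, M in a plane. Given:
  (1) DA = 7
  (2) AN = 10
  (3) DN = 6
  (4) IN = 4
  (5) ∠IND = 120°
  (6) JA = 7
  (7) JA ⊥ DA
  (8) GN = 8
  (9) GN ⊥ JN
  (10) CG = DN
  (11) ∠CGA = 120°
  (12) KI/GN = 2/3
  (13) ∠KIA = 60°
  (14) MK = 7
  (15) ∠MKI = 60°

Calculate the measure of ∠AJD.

Step 1: By the law of cosines on triangle JAD: JD² = 7² + 7² − 2·7·7·cos(90°) = 98, so JD = 7·√2.
Step 2: By the inverse law of cosines on triangle AJD: cos(∠AJD) = (7² + (7·√2)² − 7²) / (2·7·7·√2) = 98/138.59 = 0.7071, so ∠AJD = 45°.

Therefore, the measure of angle ∠AJD = 45°.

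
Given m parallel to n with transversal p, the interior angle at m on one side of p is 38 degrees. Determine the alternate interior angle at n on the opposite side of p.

Alternate interior angles formed by parallel lines and a transversal are equal.
The given angle is 38 degrees.
The alternate interior angle = 38 degrees.

38 degrees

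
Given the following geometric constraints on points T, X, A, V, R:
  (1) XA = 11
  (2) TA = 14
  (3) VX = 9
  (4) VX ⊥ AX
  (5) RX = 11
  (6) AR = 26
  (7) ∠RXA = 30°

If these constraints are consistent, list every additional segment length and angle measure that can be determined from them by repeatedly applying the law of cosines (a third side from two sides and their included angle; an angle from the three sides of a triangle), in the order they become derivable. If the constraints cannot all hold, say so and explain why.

These constraints are not satisfiable: by the triangle inequality in triangle XAR, (1) XA = 11 and (5) RX = 11 force AR ≤ 11 + 11 = 22, but (6) says AR = 26. No planar figure meets all of them, so nothing further can be derived.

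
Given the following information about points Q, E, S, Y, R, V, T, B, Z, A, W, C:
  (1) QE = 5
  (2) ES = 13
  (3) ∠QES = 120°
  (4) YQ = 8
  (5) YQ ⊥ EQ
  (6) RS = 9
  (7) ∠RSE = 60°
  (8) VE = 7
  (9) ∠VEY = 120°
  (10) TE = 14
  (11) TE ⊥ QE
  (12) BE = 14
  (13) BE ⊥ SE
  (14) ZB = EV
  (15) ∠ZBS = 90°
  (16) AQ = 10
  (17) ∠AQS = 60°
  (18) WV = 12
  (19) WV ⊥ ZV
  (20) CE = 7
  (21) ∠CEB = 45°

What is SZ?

From the given relations: ZB = EV = 7.
Step 1: By the law of cosines on triangle BES: BS² = 14² + 13² − 2·14·13·cos(90°) = 365, so BS ≈ 19.1.
Step 2: By the law of cosines on triangle SBZ: SZ² = 19.1² + 7² − 2·19.1·7·cos(90°) = 414, so SZ = 3·√46.

Therefore, the length of SZ = 3·√46.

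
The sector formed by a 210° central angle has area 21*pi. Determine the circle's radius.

The sector covers 210°/360° = 7/12 of the full circle.
Full circle area = 21*pi / 7/12 = 36*pi.
Since full area = πr², we get r² = 36*pi/π = 36, so r = 6.

6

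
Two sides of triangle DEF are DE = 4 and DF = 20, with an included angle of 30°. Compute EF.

Law of cosines: EF^2 = 4^2 + 20^2 - 2(4)(20)cos(30°) = 416 - 80*sqrt(3), so EF = 4*sqrt(26 - 5*sqrt(3)).

4*sqrt(26 - 5*sqrt(3))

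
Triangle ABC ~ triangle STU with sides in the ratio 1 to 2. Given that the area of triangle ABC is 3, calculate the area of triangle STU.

Area ratio = (1/2)^2 = 1/4. Area of STU = 3 * 4/1 = 12.

12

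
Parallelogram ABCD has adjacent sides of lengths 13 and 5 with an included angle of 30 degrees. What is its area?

The area of a parallelogram equals the product of two adjacent sides times the sine of the included angle.
This is because the height equals 5 * sin(30°) = 5/2.
Area = 13 * 5/2 = 65/2

65/2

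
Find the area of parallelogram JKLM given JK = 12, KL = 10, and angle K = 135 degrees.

The area of a parallelogram equals the product of two adjacent sides times the sine of the included angle.
This is because the height equals 10 * sin(135°) = 5*sqrt(2).
Area = 12 * 5*sqrt(2) = 60*sqrt(2)

60*sqrt(2)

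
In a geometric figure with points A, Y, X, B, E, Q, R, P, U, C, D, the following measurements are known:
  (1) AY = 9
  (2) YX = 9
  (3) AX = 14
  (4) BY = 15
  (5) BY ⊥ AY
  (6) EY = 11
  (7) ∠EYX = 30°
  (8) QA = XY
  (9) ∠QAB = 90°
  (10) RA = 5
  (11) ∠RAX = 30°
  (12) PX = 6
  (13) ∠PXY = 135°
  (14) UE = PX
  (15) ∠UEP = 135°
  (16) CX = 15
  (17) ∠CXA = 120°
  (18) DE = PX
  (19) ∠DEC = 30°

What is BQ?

From the given relations: QA = XY = 9.
Step 1: By the law of cosines on triangle BYA: BA² = 15² + 9² − 2·15·9·cos(90°) = 306, so BA = 3·√34.
Step 2: By the law of cosines on triangle BAQ: BQ² = (3·√34)² + 9² − 2·3·√34·9·cos(90°) = 387, so BQ = 3·√43.

Therefore, the length of BQ = 3·√43.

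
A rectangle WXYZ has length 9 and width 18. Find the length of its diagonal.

A rectangle's diagonal splits it into two right triangles, with the diagonal as the hypotenuse.
By the Pythagorean theorem, d^2 = 9^2 + 18^2 = 405.
Therefore d = sqrt(405) = 9*sqrt(5).

9*sqrt(5)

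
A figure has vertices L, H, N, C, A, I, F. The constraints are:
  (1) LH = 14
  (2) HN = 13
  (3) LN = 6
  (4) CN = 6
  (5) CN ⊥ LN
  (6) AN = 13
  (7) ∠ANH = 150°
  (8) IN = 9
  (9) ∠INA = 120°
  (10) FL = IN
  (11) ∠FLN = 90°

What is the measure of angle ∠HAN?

Step 1: By the law of cosines on triangle ANH: AH² = 13² + 13² − 2·13·13·cos(150°) = 630.72, so AH ≈ 25.11.
Step 2: By the inverse law of cosines on triangle HAN: cos(∠HAN) = (25.11² + 13² − 13²) / (2·25.11·13) = 630.72/652.97 = 0.9659, so ∠HAN = 15°.

Therefore, the measure of angle ∠HAN = 15°.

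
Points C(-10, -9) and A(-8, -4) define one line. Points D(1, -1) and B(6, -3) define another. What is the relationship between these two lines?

Slope of line 1: m1 = (-4 - -9)/(-8 - -10) = 5/2 = 5/2
Slope of line 2: m2 = (-3 - -1)/(6 - 1) = -2/5 = -2/5
m1 * m2 = -1, so perpendicular.

Perpendicular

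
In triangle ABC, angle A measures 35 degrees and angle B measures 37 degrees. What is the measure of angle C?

angle C = 180 - 35 - 37 = 108 degrees.

108 degrees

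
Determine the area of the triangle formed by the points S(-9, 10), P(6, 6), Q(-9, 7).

Using the Shoelace formula for a triangle:
Area = (1/2)|x0(y1 - y2) + x1(y2 - y0) + x2(y0 - y1)|
Area = (1/2)|-9(6 - 7) + 6(7 - 10) + -9(10 - 6)|
Area = (1/2)|9 + -18 + -36|
Area = (1/2)|-45|
Area = (1/2)(45)
Area = 45/2

45/2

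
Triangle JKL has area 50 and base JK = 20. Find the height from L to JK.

Rearranging the area formula Area = (1/2) * base * height:
height = 2 * Area / base = 2 * 50 / 20 = 5.

5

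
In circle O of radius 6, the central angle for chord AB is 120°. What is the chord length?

Drop a perpendicular from the center to the chord, bisecting both the chord and the central angle.
Each half-chord = r sin(θ/2) = 6 sin(60°).
The full chord = 2 × 6 × sin(60°) = 6*sqrt(3).

6*sqrt(3)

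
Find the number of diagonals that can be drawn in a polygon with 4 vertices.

Total line segments between 4 vertices = C(4,2) = 6.
Subtract the 4 sides: 6 - 4 = 2 diagonals.

2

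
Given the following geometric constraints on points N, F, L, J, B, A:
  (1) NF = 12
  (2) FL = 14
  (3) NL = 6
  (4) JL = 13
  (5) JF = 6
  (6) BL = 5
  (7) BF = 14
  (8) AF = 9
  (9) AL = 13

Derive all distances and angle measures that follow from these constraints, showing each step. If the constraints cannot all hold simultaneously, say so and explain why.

The constraints are consistent.

Step 1: From NF = 12, NL = 6, FL = 14, by the inverse law of cosines:
  cos(∠FNL) = (NF² + NL² - FL²) / (2·NF·NL)
  ∠FNL = 96.38°

Step 2: From FA = 9, FL = 14, AL = 13, by the inverse law of cosines:
  cos(∠AFL) = (FA² + FL² - AL²) / (2·FA·FL)
  ∠AFL = 64.62°

Step 3: From FB = 14, FL = 14, BL = 5, by the inverse law of cosines:
  cos(∠BFL) = (FB² + FL² - BL²) / (2·FB·FL)
  ∠BFL = 20.57°

Step 4: From FJ = 6, FL = 14, JL = 13, by the inverse law of cosines:
  cos(∠JFL) = (FJ² + FL² - JL²) / (2·FJ·FL)
  ∠JFL = 67.98°

Step 5: From FL = 14, FN = 12, LN = 6, by the inverse law of cosines:
  cos(∠LFN) = (FL² + FN² - LN²) / (2·FL·FN)
  ∠LFN = 25.21°

Step 6: From LA = 13, LF = 14, AF = 9, by the inverse law of cosines:
  cos(∠ALF) = (LA² + LF² - AF²) / (2·LA·LF)
  ∠ALF = 38.72°

Step 7: From LB = 5, LF = 14, BF = 14, by the inverse law of cosines:
  cos(∠BLF) = (LB² + LF² - BF²) / (2·LB·LF)
  ∠BLF = 79.71°

Step 8: From LF = 14, LJ = 13, FJ = 6, by the inverse law of cosines:
  cos(∠FLJ) = (LF² + LJ² - FJ²) / (2·LF·LJ)
  ∠FLJ = 25.33°

Step 9: From LF = 14, LN = 6, FN = 12, by the inverse law of cosines:
  cos(∠FLN) = (LF² + LN² - FN²) / (2·LF·LN)
  ∠FLN = 58.41°

Step 10: From JF = 6, JL = 13, FL = 14, by the inverse law of cosines:
  cos(∠FJL) = (JF² + JL² - FL²) / (2·JF·JL)
  ∠FJL = 86.69°

Step 11: From BF = 14, BL = 5, FL = 14, by the inverse law of cosines:
  cos(∠FBL) = (BF² + BL² - FL²) / (2·BF·BL)
  ∠FBL = 79.71°

Step 12: From AF = 9, AL = 13, FL = 14, by the inverse law of cosines:
  cos(∠FAL) = (AF² + AL² - FL²) / (2·AF·AL)
  ∠FAL = 76.66°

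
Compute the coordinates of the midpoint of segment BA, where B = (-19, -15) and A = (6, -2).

The midpoint is the point halfway along the segment.
Move half the horizontal distance: -19 + (6 - -19)/2 = -19 + 25/2 = -13/2
Move half the vertical distance: -15 + (-2 - -15)/2 = -15 + 13/2 = -17/2
Midpoint = (-13/2, -17/2)

(-13/2, -17/2)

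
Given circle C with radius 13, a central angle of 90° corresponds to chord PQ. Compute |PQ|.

Chord = 2(13) sin(45°) = 13*sqrt(2)

13*sqrt(2)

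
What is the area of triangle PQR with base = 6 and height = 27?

A triangle's area is half the area of a rectangle with the same base and height.
Area = (1/2) * 6 * 27 = 81.

81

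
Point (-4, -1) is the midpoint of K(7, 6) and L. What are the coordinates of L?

Using the midpoint formula: M = ((x1 + x2)/2, (y1 + y2)/2)
We know M = (-4, -1) and K = (7, 6)
For x: -4 = (7 + x2)/2, so x2 = 2*-4 - 7 = -15
For y: -1 = (6 + y2)/2, so y2 = 2*-1 - 6 = -8
L = (-15, -8)

(-15, -8)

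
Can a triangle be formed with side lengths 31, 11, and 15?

Check the triangle inequality: 11 + 15 = 26 ≤ 31.
Since the sum of two sides does not exceed the third, no triangle can be formed.

No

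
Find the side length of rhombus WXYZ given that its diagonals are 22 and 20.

In a rhombus, the diagonals bisect each other perpendicularly, creating four congruent right triangles.
Each triangle has legs 11 (half of 22) and 10 (half of 20).
The hypotenuse of each right triangle is a side of the rhombus:
side = sqrt(11^2 + 10^2) = sqrt(221)

sqrt(221)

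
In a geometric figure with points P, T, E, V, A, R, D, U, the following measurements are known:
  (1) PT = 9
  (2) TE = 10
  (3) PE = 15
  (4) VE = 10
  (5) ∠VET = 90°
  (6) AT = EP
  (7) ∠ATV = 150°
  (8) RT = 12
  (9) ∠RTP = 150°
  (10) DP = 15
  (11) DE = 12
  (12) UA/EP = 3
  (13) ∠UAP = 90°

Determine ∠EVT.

Step 1: By the law of cosines on triangle VET: VT² = 10² + 10² − 2·10·10·cos(90°) = 200, so VT = 10·√2.
Step 2: By the inverse law of cosines on triangle EVT: cos(∠EVT) = (10² + (10·√2)² − 10²) / (2·10·10·√2) = 200/282.84 = 0.7071, so ∠EVT = 45°.

Therefore, the measure of angle ∠EVT = 45°.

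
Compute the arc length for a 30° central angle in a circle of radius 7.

Arc length = 2π(7)(1/12) = 7*pi/6

7*pi/6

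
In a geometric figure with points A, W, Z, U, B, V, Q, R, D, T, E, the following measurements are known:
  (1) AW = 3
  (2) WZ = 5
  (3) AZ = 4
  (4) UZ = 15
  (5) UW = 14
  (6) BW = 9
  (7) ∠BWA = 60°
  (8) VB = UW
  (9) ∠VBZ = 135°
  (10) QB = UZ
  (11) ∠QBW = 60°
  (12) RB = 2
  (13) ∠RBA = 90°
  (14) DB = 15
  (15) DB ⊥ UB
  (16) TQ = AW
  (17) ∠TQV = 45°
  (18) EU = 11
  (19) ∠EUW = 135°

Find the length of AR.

Step 1: By the law of cosines on triangle BWA: BA² = 9² + 3² − 2·9·3·cos(60°) = 63, so BA = 3·√7.
Step 2: By the law of cosines on triangle ABR: AR² = (3·√7)² + 2² − 2·3·√7·2·cos(90°) = 67, so AR = √67.

Therefore, the length of AR = √67.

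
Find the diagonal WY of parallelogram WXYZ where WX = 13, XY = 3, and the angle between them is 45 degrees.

Law of cosines: d^2 = 13^2 + 3^2 - 2(13)(3)cos(45°) = 178 - 39*sqrt(2), so d = sqrt(178 - 39*sqrt(2)).

sqrt(178 - 39*sqrt(2))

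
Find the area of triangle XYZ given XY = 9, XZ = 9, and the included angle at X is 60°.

When two sides and the included angle are known, the area formula is (1/2)ab sin(C).
The height from one side to the opposite vertex is 9 sin(60°) = 9*sqrt(3)/2.
Area = (1/2) * 9 * 9*sqrt(3)/2 = 81*sqrt(3)/4.

81*sqrt(3)/4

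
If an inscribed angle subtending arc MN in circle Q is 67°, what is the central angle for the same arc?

By the inscribed angle theorem, the central angle is twice the inscribed angle.
Central angle = 2 × 67° = 134°

134°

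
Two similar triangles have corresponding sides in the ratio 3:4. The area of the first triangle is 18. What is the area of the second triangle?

The ratio of areas of similar triangles = (side ratio)^2.
Side ratio = 3:4, so area ratio = 9:16.
Area of the second triangle / Area of the first triangle = 16/9
Area of the second triangle = 18 * 16/9 = 32

32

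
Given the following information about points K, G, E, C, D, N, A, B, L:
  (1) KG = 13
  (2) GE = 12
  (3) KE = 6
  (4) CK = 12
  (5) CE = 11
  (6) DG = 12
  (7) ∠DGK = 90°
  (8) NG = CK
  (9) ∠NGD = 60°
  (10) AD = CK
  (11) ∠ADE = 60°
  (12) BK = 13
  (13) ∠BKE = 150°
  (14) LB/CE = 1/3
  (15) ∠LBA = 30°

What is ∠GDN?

From the given relations: NG = CK = 12.
Step 1: By the law of cosines on triangle DGN: DN² = 12² + 12² − 2·12·12·cos(60°) = 144, so DN = 12.
Step 2: By the inverse law of cosines on triangle GDN: cos(∠GDN) = (12² + 12² − 12²) / (2·12·12) = 144/288 = 0.5, so ∠GDN = 60°.

Therefore, the measure of angle ∠GDN = 60°.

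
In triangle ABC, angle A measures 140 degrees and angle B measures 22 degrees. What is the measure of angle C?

The interior angles sum to 180°: angle C = 180 - 140 - 22 = 18°.
The triangle is obtuse (angles 140°, 22°, 18°).

18 degrees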